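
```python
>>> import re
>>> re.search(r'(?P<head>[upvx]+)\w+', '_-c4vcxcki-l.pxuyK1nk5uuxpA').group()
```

'vcxcki'

The pattern matches one or more of one of [upvx] (captured as 'head'); then one or more of a word character.
The match spans [4:10] → 'vcxcki'.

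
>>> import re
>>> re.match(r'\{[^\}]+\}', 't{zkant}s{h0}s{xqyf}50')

None

With `match`, the pattern is implicitly anchored at the beginning.
Here the pattern fails at index 0, so the call returns None.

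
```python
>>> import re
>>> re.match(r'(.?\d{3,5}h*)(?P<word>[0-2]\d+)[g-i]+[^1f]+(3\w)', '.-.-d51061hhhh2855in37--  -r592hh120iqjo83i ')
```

None

This matches optionally any character, then 3 to 5 of a digit, then zero or more of the literal 'h' (captured); then a character in [0-2], then one or more of a digit (captured as 'word'); then one or more of a character in [g-i], then one or more of any character except [1f]; then a literal '3', then a word character (captured).
`match` is anchored at position 0; if the pattern doesn't fit there, it returns None.
Here position 0 doesn't satisfy it, so the call returns None.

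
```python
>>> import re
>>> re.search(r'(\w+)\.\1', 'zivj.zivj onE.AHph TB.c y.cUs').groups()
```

('zivj',)

After group 1 captures some text, `\1` only succeeds where that same text appears again.
`re.search` tries every starting position until one works.
The match spans [0:9] → 'zivj.zivj'.
Captured: group 1 = 'zivj'.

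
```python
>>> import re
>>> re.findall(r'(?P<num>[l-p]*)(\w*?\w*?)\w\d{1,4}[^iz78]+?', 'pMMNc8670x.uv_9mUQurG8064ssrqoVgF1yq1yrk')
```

[('p', 'MMN'), ('', 'uv'), ('', 'UQur'), ('', 'srqoVg'), ('', '')]

The pattern matches zero or more of a character in [l-p] (captured as 'num'); then zero or more of a word character (lazy), then zero or more of a word character (lazy) (captured); then a word character, then 1 to 4 of a digit, then one or more of any character except [iz78] (lazy).
With the lazy modifier that quantifier settles for the fewest repetitions that let the rest of the pattern succeed (the atoms after it are unaffected and can still be greedy).
Walking the string: at [0:10] match 'pMMNc8670x', groups = ('p', 'MMN'); at [11:16] match 'uv_9m', groups = ('', 'uv'); at [16:26] match 'UQurG8064s', groups = ('', 'UQur'); at [26:35] match 'srqoVgF1y', groups = ('', 'srqoVg'); at [35:38] match 'q1y', groups = ('', '').
Multiple groups make `findall` return tuples — one 2-tuple for each match.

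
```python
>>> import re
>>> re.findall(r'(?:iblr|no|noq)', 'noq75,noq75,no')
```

['no', 'no', 'no']

Alternation tries branches left to right and keeps the first one that lets the overall match succeed at that position.
Scanning left to right: at [0:2] → 'no'; at [6:8] → 'no'; at [12:14] → 'no'.
No capturing groups, so `findall` returns the 3 full match strings.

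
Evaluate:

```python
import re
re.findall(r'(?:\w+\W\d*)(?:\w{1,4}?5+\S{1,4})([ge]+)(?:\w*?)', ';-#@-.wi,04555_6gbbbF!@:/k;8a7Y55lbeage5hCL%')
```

Pattern: one or more of a word character, then a non-word character, then zero or more of a digit (non-capturing group); then 1 to 4 of a word character (lazy), then one or more of the literal '5', then 1 to 4 of a non-whitespace character (non-capturing group); then one or more of one of [ge] (captured); then zero or more of a word character (lazy) (non-capturing group).
Matches: at [6:17] match 'wi,04555_6g', group 1 = 'g'; at [25:39] match 'k;8a7Y55lbeage', group 1 = 'ge'.
Because there's exactly one group, `findall` drops the full match and keeps group 1 from each hit.

['g', 'ge']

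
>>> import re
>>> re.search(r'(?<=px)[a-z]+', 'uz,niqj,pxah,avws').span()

(10, 12)

Lookahead/lookbehind check context without consuming it, so the matched span excludes the asserted characters.
The match spans [10:12] → 'ah'.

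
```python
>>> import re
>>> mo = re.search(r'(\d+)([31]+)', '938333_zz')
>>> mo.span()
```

(0, 6)

Pattern: one or more of a digit (captured); then one or more of one of [31] (captured).
The match spans [0:6] → '938333'.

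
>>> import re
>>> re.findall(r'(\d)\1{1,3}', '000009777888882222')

['0', '7', '8', '2']

`\1` has to match the exact text group 1 already captured.
Because there's exactly one group, `findall` drops the full match and keeps group 1 from each hit.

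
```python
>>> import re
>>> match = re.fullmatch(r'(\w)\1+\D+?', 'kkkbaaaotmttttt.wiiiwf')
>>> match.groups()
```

('k',)

The match spans [0:22] → 'kkkbaaaotmttttt.wiiiwf'.
Captured: group 1 = 'k'.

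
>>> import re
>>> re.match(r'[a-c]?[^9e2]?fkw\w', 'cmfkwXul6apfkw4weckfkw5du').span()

(0, 6)

With `match`, the pattern is implicitly anchored at the beginning.
The match spans [0:6] → 'cmfkwX'.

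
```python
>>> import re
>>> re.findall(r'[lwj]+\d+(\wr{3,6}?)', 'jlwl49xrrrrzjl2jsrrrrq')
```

With a single group, `findall` returns only what that group captured — 1 item.

['xrrr']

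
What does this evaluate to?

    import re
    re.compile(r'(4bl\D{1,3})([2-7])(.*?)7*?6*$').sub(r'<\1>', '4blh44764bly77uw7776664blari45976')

'<4blh>'

This matches the literal '4bl', then 1 to 3 of a non-digit (captured); then a character in [2-7] (captured); then zero or more of any character (lazy) (captured); then zero or more of a literal '7' (lazy), then zero or more of a literal '6'; then anchored at the end.
The replacement refers to a captured group, so each match is rewritten using its own captured text.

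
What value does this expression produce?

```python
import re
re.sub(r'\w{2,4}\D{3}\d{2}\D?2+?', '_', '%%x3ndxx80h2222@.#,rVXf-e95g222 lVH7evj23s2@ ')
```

'%%_222@.#,_22 _@ '

A non-greedy quantifier consumes as few characters as it can — just enough that the remainder of the pattern still matches from where it stops; whatever follows it matches normally.
Every occurrence is swapped for '_'.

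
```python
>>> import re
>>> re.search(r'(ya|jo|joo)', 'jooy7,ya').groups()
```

Branches in `(...|...)` are attempted left-to-right; the first branch that allows the whole pattern to succeed is taken.
`re.search` tries every starting position until one works.
The match spans [0:2] → 'jo'.
Captured: group 1 = 'jo'.

('jo',)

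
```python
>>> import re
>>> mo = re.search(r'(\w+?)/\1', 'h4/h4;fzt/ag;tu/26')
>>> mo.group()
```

'h4/h4'

The backreference `\1` re-matches whatever the first group consumed, character for character.
The match spans [0:5] → 'h4/h4'.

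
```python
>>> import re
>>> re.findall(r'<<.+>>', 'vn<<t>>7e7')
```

['<<t>>']

Matches: at [2:7] → '<<t>>'.
No capturing groups, so `findall` returns the 1 full match string.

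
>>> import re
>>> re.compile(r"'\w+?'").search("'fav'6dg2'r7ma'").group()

"'fav'"

`search` walks the string left to right and returns the first match it finds.
The match spans [0:5] → "'fav'".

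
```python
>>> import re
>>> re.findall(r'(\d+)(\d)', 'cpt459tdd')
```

[('45', '9')]

Multiple groups make `findall` return tuples — one 2-tuple for the one match.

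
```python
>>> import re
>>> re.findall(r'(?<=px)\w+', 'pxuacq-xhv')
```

['uacq']

The `(?=…)`/`(?<=…)` assertion just peeks at neighbouring text; it doesn't advance the match position.
Walking the string: at [2:6] → 'uacq'.
`findall` yields the raw match text (1 of them) because the pattern has no groups.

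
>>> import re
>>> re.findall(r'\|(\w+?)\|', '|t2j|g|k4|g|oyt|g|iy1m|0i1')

['t2j', 'k4', 'oyt', 'iy1m']

Walking the string: at [0:5] match '|t2j|', group 1 = 't2j'; at [6:10] match '|k4|', group 1 = 'k4'; at [11:16] match '|oyt|', group 1 = 'oyt'; at [17:23] match '|iy1m|', group 1 = 'iy1m'.
With a single group, `findall` returns only what that group captured — 4 items.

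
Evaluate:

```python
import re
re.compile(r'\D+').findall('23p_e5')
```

`findall` yields the raw match text (1 of them) because the pattern has no groups.

['p_e']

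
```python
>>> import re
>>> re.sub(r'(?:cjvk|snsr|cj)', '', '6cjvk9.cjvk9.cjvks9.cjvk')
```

The regex engine tests alternatives in the order written; an earlier branch that matches wins even if a later one would match more.
Matches: at [1:5] → 'cjvk'; at [7:11] → 'cjvk'; at [13:17] → 'cjvk'; at [20:24] → 'cjvk'.
Each match is replaced by ''.

'69.9.s9.'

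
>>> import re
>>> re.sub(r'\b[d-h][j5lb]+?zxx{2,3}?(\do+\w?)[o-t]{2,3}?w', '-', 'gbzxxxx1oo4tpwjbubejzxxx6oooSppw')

'-jbubejzxxx6oooSppw'

Pattern: a word boundary (`\b`, zero-width); then a character in [d-h]; then one or more of one of [j5lb] (lazy), then the literal 'zx', then 2 to 3 of the literal 'x' (lazy); then a digit, then one or more of a literal 'o', then optionally a word character (captured); then 2 to 3 of a character in [o-t] (lazy), then the literal 'w'.
Matches: at [0:14] → 'gbzxxxx1oo4tpw'.
Every occurrence is swapped for '-'.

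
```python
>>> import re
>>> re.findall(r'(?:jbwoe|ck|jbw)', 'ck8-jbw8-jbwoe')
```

['ck', 'jbw', 'jbwoe']

Alternation tries branches left to right and keeps the first one that lets the overall match succeed at that position.
`findall` yields the raw match text (3 of them) because the pattern has no groups.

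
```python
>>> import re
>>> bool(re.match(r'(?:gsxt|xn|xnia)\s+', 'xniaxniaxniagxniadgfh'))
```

`re.match` won't scan ahead — the pattern has to work from the very first character.
Here the pattern fails at index 0, so the call returns None, and `bool(None)` is False.

False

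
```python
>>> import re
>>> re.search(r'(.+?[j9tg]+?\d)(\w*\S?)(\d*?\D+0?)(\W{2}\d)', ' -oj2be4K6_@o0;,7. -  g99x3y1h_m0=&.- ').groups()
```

(' -oj2', 'be4K6_@', 'o0', ';,7')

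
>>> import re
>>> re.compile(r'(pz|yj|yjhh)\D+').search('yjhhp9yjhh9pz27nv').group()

Unlike `match`, `search` isn't anchored — it looks for the pattern anywhere in the string.
The match spans [0:5] → 'yjhhp'.
Captured: group 1 = 'yj'.

'yjhhp'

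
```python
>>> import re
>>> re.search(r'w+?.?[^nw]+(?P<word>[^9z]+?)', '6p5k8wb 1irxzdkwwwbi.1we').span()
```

(5, 16)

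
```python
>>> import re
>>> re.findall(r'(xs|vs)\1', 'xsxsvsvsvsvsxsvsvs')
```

['xs', 'vs', 'vs', 'vs']

The backreference `\1` re-matches whatever the first group consumed, character for character.
Walking the string: at [0:4] match 'xsxs', group 1 = 'xs'; at [4:8] match 'vsvs', group 1 = 'vs'; at [8:12] match 'vsvs', group 1 = 'vs'; at [14:18] match 'vsvs', group 1 = 'vs'.
Because there's exactly one group, `findall` drops the full match and keeps group 1 from each hit.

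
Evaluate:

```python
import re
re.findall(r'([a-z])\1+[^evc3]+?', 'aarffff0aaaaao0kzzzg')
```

`\1` has to match the exact text group 1 already captured.
Matches: at [0:3] match 'aar', group 1 = 'a'; at [3:8] match 'ffff0', group 1 = 'f'; at [8:14] match 'aaaaao', group 1 = 'a'; at [16:20] match 'zzzg', group 1 = 'z'.
`findall` collects group 1 from each match (4 total).

['a', 'f', 'a', 'z']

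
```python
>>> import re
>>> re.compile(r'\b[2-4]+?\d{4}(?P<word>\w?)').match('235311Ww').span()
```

(0, 6)

`match` is anchored at position 0; if the pattern doesn't fit there, it returns None.
The match spans [0:6] → '235311'.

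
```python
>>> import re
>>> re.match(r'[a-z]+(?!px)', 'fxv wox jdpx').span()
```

(0, 3)

With `match`, the pattern is implicitly anchored at the beginning.
The match spans [0:3] → 'fxv'.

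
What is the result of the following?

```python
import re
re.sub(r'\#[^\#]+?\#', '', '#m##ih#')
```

''

Matches: at [0:3] → '#m#'; at [3:7] → '#ih#'.
Every occurrence is swapped for ''.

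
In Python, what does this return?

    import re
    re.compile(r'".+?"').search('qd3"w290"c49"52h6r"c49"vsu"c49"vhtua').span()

(3, 9)

Lazy quantifiers expand one character at a time until the remainder of the pattern can match.
The match spans [3:9] → '"w290"'.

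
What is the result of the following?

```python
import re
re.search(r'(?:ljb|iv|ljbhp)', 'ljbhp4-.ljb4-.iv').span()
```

(0, 3)

`|` is ordered: at each position the engine commits to the first alternative that works.
`search` walks the string left to right and returns the first match it finds.
The match spans [0:3] → 'ljb'.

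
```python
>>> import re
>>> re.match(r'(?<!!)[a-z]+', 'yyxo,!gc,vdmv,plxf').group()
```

'yyxo'

Because the assertion is negative and zero-width, positions next to the forbidden text are skipped.
`re.match` only tries the pattern at the start of the string.
The match spans [0:4] → 'yyxo'.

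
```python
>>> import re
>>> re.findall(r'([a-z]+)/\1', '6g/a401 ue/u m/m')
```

A backreference is literal: `\1` must see the identical characters the first group matched.
Scanning left to right: at [13:16] match 'm/m', group 1 = 'm'.
Because there's exactly one group, `findall` drops the full match and keeps group 1 from the one hit.

['m']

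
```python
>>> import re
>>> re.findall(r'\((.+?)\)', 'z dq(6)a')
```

['6']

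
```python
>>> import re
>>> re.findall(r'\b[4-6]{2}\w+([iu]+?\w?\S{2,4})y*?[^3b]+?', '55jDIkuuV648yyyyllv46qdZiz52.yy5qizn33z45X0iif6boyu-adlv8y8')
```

['iz52.y']

One capturing group, so `findall` returns just the captured substring from the one match — 1 in all.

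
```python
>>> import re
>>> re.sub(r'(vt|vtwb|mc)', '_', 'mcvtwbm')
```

'__wbm'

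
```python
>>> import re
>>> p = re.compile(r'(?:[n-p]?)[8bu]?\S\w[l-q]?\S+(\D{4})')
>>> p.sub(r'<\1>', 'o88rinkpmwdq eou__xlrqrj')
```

The pattern matches optionally a character in [n-p] (non-capturing group); then optionally one of [8bu], then a non-whitespace character, then a word character; then optionally a character in [l-q], then one or more of a non-whitespace character; then exactly 4 of a non-digit (captured).
Matches: at [0:16] → 'o88rinkpmwdq eou'; at [16:24] → '__xlrqrj'.
The replacement refers to a captured group, so each match is rewritten using its own captured text.

'< eou><rqrj>'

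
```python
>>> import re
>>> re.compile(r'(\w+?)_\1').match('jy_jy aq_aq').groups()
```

('jy',)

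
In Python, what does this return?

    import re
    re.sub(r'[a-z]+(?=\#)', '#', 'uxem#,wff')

'##,wff'

The positive lookaround only admits positions where the adjacent text matches; those characters stay outside the span.
Each match is replaced by '#'.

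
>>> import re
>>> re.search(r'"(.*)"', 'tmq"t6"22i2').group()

'"t6"'

The match spans [3:7] → '"t6"'.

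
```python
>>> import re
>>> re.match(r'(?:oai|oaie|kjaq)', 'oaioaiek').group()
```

'oai'

`re.match` won't scan ahead — the pattern has to work from the very first character.
The match spans [0:3] → 'oai'.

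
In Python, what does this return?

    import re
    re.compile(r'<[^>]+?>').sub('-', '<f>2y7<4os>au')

'-2y7-au'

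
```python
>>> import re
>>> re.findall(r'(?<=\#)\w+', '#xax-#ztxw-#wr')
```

['xax', 'ztxw', 'wr']

The positive lookaround only admits positions where the adjacent text matches; those characters stay outside the span.
Scanning left to right: at [1:4] → 'xax'; at [6:10] → 'ztxw'; at [12:14] → 'wr'.
Since nothing is captured, `findall` lists the 3 matched substrings directly.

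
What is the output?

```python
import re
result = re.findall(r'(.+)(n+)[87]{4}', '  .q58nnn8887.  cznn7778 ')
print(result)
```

[('  .q58nnn8887.  czn', 'n')]

This matches one or more of any character (captured); then one or more of a literal 'n' (captured); then exactly 4 of one of [87].
Walking the string: at [0:24] match '  .q58nnn8887.  cznn7778', groups = ('  .q58nnn8887.  czn', 'n').
With 2 capturing groups, `findall` returns a 2-tuple per match.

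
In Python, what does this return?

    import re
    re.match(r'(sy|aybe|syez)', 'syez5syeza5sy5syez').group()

'sy'

The regex engine tests alternatives in the order written; an earlier branch that matches wins even if a later one would match more.
`match` is anchored at position 0; if the pattern doesn't fit there, it returns None.
The match spans [0:2] → 'sy'.
Captured: group 1 = 'sy'.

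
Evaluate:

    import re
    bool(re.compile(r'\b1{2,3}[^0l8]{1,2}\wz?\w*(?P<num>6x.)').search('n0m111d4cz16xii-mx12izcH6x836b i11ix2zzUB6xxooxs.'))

False

This matches a word boundary (`\b`, zero-width); then 2 to 3 of the literal '1', then 1 to 2 of any character except [0l8]; then a word character, then optionally a literal 'z', then zero or more of a word character; then the literal '6x', then any character (captured as 'num').
`re.search` scans for the first position where the pattern succeeds.
Here no position works, so the call returns None, and `bool(None)` is False.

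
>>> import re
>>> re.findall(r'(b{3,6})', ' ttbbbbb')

['bbbbb']

One capturing group, so `findall` returns just the captured substring from the one match — 1 in all.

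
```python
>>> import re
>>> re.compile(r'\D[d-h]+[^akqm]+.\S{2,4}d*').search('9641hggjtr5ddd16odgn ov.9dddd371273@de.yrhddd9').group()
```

'hggjtr5ddd16odgn ov.9dddd371273@de.yrhddd9'

Pattern: a non-digit, then one or more of a character in [d-h]; then one or more of any character except [akqm]; then any character, then 2 to 4 of a non-whitespace character, then zero or more of a literal 'd'.
The match spans [4:46] → 'hggjtr5ddd16odgn ov.9dddd371273@de.yrhddd9'.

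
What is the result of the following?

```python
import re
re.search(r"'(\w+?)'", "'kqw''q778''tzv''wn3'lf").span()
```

(0, 5)

`re.search` scans for the first position where the pattern succeeds.
The match spans [0:5] → "'kqw'".
Captured: group 1 = 'kqw'.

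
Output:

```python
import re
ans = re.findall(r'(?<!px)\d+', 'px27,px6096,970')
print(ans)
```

`(?!…)`/`(?<!…)` only lets a position through if the neighbouring text does NOT match; no characters are consumed.
Since nothing is captured, `findall` lists the 3 matched substrings directly.

['7', '096', '970']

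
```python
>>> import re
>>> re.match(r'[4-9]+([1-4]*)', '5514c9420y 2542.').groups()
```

The match spans [0:4] → '5514'.
Captured: group 1 = '14'.

('14',)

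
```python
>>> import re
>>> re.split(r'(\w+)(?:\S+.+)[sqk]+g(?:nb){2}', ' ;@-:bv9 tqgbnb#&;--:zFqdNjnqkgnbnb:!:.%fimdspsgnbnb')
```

The pattern matches one or more of a word character (captured); then one or more of a non-whitespace character, then one or more of any character (non-capturing group); then one or more of one of [sqk], then a literal 'g', then the literal 'nb' repeated 2 times.
With a capturing group present, the delimiter's captured portion is kept in the result list.

[' ;@-:', 'bv', '']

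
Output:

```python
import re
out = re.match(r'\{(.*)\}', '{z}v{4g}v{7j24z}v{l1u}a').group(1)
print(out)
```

`re.match` only tries the pattern at the start of the string.
The match spans [0:22] → '{z}v{4g}v{7j24z}v{l1u}'.
Captured: group 1 = 'z}v{4g}v{7j24z}v{l1u'.

z}v{4g}v{7j24z}v{l1u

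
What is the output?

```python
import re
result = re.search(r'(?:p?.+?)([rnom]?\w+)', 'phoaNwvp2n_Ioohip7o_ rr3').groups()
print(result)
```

The match spans [0:20] → 'phoaNwvp2n_Ioohip7o_'.
Captured: group 1 = 'oaNwvp2n_Ioohip7o_'.

('oaNwvp2n_Ioohip7o_',)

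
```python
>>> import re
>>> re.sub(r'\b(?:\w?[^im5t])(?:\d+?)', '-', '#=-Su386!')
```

'#=--86!'

Pattern: a word boundary (`\b`, zero-width); then optionally a word character, then any character except [im5t] (non-capturing group); then one or more of a digit (lazy) (non-capturing group).
Matches: at [3:6] → 'Su3'.
Every occurrence is swapped for '-'.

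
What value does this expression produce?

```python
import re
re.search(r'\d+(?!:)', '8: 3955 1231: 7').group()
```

'3955'

The negative lookahead/lookbehind blocks any match where the forbidden context is present.
`re.search` scans for the first position where the pattern succeeds.
The match spans [3:7] → '3955'.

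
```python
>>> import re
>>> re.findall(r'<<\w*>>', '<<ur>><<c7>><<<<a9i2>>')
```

['<<ur>>', '<<c7>>', '<<a9i2>>']

Scanning left to right: at [0:6] → '<<ur>>'; at [6:12] → '<<c7>>'; at [14:22] → '<<a9i2>>'.
`findall` yields the raw match text (3 of them) because the pattern has no groups.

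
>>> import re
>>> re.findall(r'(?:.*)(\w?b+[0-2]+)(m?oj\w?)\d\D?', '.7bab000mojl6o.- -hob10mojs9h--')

[('b10', 'mojs')]

The pattern matches zero or more of any character (non-capturing group); then optionally a word character, then one or more of the literal 'b', then one or more of a character in [0-2] (captured); then optionally the literal 'm', then the literal 'oj', then optionally a word character (captured); then a digit; then optionally a non-digit.
Scanning left to right: at [0:29] match '.7bab000mojl6o.- -hob10mojs9h', groups = ('b10', 'mojs').
2 groups means the one result is a tuple of 2 captured strings — 1 here.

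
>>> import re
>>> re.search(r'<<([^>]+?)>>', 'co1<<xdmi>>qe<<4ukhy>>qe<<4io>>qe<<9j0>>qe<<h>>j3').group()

The match spans [3:11] → '<<xdmi>>'.

'<<xdmi>>'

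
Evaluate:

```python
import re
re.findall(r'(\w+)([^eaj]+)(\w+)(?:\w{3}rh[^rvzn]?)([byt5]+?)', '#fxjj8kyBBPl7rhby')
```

Pattern: one or more of a word character (captured); then one or more of any character except [eaj] (captured); then one or more of a word character (captured); then exactly 3 of a word character, then the literal 'rh', then optionally any character except [rvzn] (non-capturing group); then one or more of one of [byt5] (lazy) (captured).
Matches: at [1:17] match 'fxjj8kyBBPl7rhby', groups = ('fxjj8ky', 'B', 'B', 'y').
4 groups means the one result is a tuple of 4 captured strings — 1 here.

[('fxjj8ky', 'B', 'B', 'y')]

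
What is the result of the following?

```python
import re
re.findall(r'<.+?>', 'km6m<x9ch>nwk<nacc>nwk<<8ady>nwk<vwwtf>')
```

['<x9ch>', '<nacc>', '<<8ady>', '<vwwtf>']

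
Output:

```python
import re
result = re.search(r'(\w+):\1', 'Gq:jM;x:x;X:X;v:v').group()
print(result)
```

`\1` is not a pattern — it's the concrete string captured by group 1, re-applied verbatim.
Unlike `match`, `search` isn't anchored — it looks for the pattern anywhere in the string.
The match spans [6:9] → 'x:x'.
Captured: group 1 = 'x'.

x:x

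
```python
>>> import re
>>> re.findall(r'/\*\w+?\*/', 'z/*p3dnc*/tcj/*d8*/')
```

Matches: at [1:10] → '/*p3dnc*/'; at [13:19] → '/*d8*/'.
With no groups in the pattern, `findall` gives back each whole match — 2 here.

['/*p3dnc*/', '/*d8*/']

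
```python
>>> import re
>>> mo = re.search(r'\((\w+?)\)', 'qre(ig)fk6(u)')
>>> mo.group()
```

'(ig)'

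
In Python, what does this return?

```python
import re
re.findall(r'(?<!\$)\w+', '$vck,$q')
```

['ck']

Because the assertion is negative and zero-width, positions next to the forbidden text are skipped.
Scanning left to right: at [2:4] → 'ck'.
No capturing groups, so `findall` returns the 1 full match string.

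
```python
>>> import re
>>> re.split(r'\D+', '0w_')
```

This matches one or more of a non-digit.
The string is cut at each match, leaving 2 pieces.

['0', '']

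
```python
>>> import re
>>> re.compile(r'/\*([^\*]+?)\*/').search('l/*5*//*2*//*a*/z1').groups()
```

('5',)

Unlike `match`, `search` isn't anchored — it looks for the pattern anywhere in the string.
The match spans [1:6] → '/*5*/'.
Captured: group 1 = '5'.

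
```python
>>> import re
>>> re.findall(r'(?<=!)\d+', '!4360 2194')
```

The `(?=…)`/`(?<=…)` assertion just peeks at neighbouring text; it doesn't advance the match position.
Matches: at [1:5] → '4360'.
`findall` yields the raw match text (1 of them) because the pattern has no groups.

['4360']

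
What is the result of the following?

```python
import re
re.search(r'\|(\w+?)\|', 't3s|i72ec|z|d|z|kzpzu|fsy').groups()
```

('i72ec',)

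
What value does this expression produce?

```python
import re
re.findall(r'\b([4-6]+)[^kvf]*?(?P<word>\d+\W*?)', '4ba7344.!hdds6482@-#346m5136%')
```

[('4', '7344')]

The pattern matches a word boundary (`\b`, zero-width); then one or more of a character in [4-6] (captured); then zero or more of any character except [kvf] (lazy); then one or more of a digit, then zero or more of a non-word character (lazy) (captured as 'word').
A `+?`/`*?`/`{m,n}?` starts at its minimum and grows only as far as needed for what follows to match.
Scanning left to right: at [0:7] match '4ba7344', groups = ('4', '7344').
`findall` packs the 2 group values into a tuple for every match.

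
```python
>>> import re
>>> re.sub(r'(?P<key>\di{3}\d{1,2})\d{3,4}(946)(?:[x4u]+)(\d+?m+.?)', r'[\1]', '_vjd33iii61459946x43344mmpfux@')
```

'_vjd3[3iii61]fux@'

The pattern matches a digit, then exactly 3 of a literal 'i', then 1 to 2 of a digit (captured as 'key'); then 3 to 4 of a digit; then the literal '94', then a literal '6' (captured); then one or more of one of [x4u] (non-capturing group); then one or more of a digit (lazy), then one or more of a literal 'm', then optionally any character (captured).
`\1` in the replacement pulls in group 1's text for each match.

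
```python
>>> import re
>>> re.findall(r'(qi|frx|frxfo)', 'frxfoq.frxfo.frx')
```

['frx', 'frx', 'frx']

The regex engine tests alternatives in the order written; an earlier branch that matches wins even if a later one would match more.
Walking the string: at [0:3] match 'frx', group 1 = 'frx'; at [7:10] match 'frx', group 1 = 'frx'; at [13:16] match 'frx', group 1 = 'frx'.
One capturing group, so `findall` returns just the captured substring from each match — 3 in all.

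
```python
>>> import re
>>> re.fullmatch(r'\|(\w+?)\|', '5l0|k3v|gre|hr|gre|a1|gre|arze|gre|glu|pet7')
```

`fullmatch` succeeds only if the pattern covers the string from start to end.
Here the pattern can't cover the whole string, so the call returns None.

None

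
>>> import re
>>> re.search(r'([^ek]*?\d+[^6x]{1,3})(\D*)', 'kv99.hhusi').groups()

This matches zero or more of any character except [ek] (lazy), then one or more of a digit, then 1 to 3 of any character except [6x] (captured); then zero or more of a non-digit (captured).
Unlike `match`, `search` isn't anchored — it looks for the pattern anywhere in the string.
The match spans [1:10] → 'v99.hhusi'.
Captured: group 1 = 'v99.hh', group 2 = 'usi'.

('v99.hh', 'usi')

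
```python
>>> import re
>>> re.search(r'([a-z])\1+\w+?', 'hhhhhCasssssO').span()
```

`\1` has to match the exact text group 1 already captured.
The match spans [0:6] → 'hhhhhC'.

(0, 6)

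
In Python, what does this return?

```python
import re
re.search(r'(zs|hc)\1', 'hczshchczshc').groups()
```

('hc',)

The match spans [4:8] → 'hchc'.
Captured: group 1 = 'hc'.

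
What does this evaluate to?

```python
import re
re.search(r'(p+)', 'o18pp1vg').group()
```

Pattern: one or more of a literal 'p' (captured).
The match spans [3:5] → 'pp'.

'pp'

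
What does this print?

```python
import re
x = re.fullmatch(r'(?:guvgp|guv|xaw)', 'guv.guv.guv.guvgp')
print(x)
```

None

For `fullmatch`, every character of the input must be accounted for by the pattern.
Here there's no way to consume every character, so the call returns None.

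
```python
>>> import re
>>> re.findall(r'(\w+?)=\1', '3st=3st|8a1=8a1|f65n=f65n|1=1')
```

['3st', '8a1', 'f65n', '1']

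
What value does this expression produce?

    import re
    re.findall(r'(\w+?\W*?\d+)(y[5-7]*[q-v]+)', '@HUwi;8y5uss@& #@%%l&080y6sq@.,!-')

[('HUwi;8', 'y5uss'), ('l&080', 'y6sq')]

This matches one or more of a word character (lazy), then zero or more of a non-word character (lazy), then one or more of a digit (captured); then a literal 'y', then zero or more of a character in [5-7], then one or more of a character in [q-v] (captured).
Scanning left to right: at [1:12] match 'HUwi;8y5uss', groups = ('HUwi;8', 'y5uss'); at [19:28] match 'l&080y6sq', groups = ('l&080', 'y6sq').
`findall` packs the 2 group values into a tuple for every match.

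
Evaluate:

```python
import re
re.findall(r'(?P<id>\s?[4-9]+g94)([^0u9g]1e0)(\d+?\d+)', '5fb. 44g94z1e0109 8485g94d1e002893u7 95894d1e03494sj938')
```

[(' 44g94', 'z1e0', '109'), (' 8485g94', 'd1e0', '02893')]

Pattern: optionally whitespace, then one or more of a character in [4-9], then the literal 'g94' (captured as 'id'); then any character except [0u9g], then the literal '1e0' (captured); then one or more of a digit (lazy), then one or more of a digit (captured).
Matches: at [4:17] match ' 44g94z1e0109', groups = (' 44g94', 'z1e0', '109'); at [17:34] match ' 8485g94d1e002893', groups = (' 8485g94', 'd1e0', '02893').
With 3 capturing groups, `findall` returns a 3-tuple per match.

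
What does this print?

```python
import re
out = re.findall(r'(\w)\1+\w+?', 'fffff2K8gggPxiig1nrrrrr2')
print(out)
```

['f', 'g', 'i', 'r']

`\1` is not a pattern — it's the concrete string captured by group 1, re-applied verbatim.
`findall` collects group 1 from each match (4 total).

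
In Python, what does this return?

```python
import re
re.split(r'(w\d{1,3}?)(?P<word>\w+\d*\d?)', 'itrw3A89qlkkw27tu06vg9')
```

The pattern matches the literal 'w', then 1 to 3 of a digit (lazy) (captured); then one or more of a word character, then zero or more of a digit, then optionally a digit (captured as 'word').
Matches to split on: at [3:22] → 'w3A89qlkkw27tu06vg9'.
`re.split` interleaves the captured-group text with the surrounding fragments.

['itr', 'w3', 'A89qlkkw27tu06vg9', '']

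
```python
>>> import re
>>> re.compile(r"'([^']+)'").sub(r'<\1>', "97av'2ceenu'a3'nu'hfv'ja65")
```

"97av<2ceenu>a3<nu>hfv'ja65"

Matches: at [4:12] → "'2ceenu'"; at [14:18] → "'nu'".
`\1` in the replacement pulls in group 1's text for each match.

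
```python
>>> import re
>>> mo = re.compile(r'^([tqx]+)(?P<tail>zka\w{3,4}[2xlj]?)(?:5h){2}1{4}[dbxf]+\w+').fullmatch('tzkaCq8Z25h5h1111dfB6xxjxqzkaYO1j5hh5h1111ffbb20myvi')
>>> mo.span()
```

(0, 52)

Pattern: anchored at the start of the string; then one or more of one of [tqx] (captured); then the literal 'zka', then 3 to 4 of a word character, then optionally one of [2xlj] (captured as 'tail'); then the literal '5h' repeated 2 times, then exactly 4 of a literal '1', then one or more of one of [dbxf]; then one or more of a word character.
For `fullmatch`, every character of the input must be accounted for by the pattern.
The match spans [0:52] → 'tzkaCq8Z25h5h1111dfB6xxjxqzkaYO1j5hh5h1111ffbb20myvi'.
Captured: group 1 = 't', group 2 = 'zkaCq8Z2'.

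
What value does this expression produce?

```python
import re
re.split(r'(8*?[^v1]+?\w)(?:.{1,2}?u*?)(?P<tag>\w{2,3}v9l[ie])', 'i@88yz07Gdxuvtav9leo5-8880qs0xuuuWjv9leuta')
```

['', 'i@88yz07G', 'vtav9le', '', 'o5-8880qs', 'uWjv9le', 'uta']

The `?` after the quantifier makes it lazy — it takes as little as possible before letting the rest of the pattern try.
Because the pattern has a capturing group, `split` also inserts each captured text between the pieces.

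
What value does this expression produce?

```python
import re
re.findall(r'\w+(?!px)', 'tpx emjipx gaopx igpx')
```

The negative lookaround is zero-width — it rules out positions where the adjacent text would match, without consuming anything.
Scanning left to right: at [0:3] → 'tpx'; at [4:10] → 'emjipx'; at [11:16] → 'gaopx'; at [17:21] → 'igpx'.
Since nothing is captured, `findall` lists the 4 matched substrings directly.

['tpx', 'emjipx', 'gaopx', 'igpx']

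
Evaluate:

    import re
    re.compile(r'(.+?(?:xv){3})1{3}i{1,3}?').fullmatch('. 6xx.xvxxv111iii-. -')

The pattern matches one or more of any character (lazy), then the literal 'xv' repeated 3 times (captured); then exactly 3 of the literal '1', then 1 to 3 of a literal 'i' (lazy).
`re.fullmatch` requires the pattern to consume the entire string.
Here the pattern can't cover the whole string, so the call returns None.

None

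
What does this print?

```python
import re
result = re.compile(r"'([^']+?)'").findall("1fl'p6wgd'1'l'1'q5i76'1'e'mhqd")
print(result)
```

`findall` collects group 1 from each match (4 total).

['p6wgd', 'l', 'q5i76', 'e']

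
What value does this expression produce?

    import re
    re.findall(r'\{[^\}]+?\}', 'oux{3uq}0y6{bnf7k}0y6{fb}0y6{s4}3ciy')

Matches: at [3:8] → '{3uq}'; at [11:18] → '{bnf7k}'; at [21:25] → '{fb}'; at [28:32] → '{s4}'.
With no groups in the pattern, `findall` gives back each whole match — 4 here.

['{3uq}', '{bnf7k}', '{fb}', '{s4}']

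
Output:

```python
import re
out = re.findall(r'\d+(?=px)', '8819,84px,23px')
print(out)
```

['84', '23']

The lookaround is zero-width — it requires the adjacent text to match without consuming it, so the asserted text isn't part of the match.
Scanning left to right: at [5:7] → '84'; at [10:12] → '23'.
`findall` yields the raw match text (2 of them) because the pattern has no groups.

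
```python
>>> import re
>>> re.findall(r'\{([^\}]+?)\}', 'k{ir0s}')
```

['ir0s']

Scanning left to right: at [1:7] match '{ir0s}', group 1 = 'ir0s'.
Because there's exactly one group, `findall` drops the full match and keeps group 1 from the one hit.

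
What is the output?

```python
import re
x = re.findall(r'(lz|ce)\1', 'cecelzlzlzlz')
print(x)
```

['ce', 'lz', 'lz']

A backreference is literal: `\1` must see the identical characters the first group matched.
Because there's exactly one group, `findall` drops the full match and keeps group 1 from each hit.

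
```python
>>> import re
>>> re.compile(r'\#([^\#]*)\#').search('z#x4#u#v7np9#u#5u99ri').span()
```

(1, 5)

`search` walks the string left to right and returns the first match it finds.
The match spans [1:5] → '#x4#'.
Captured: group 1 = 'x4'.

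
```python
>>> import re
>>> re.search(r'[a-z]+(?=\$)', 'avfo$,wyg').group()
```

Lookahead/lookbehind check context without consuming it, so the matched span excludes the asserted characters.
`re.search` scans for the first position where the pattern succeeds.
The match spans [0:4] → 'avfo'.

'avfo'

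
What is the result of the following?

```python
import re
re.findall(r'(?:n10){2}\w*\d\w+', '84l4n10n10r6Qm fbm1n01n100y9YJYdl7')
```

This matches the literal 'n10' repeated 2 times, then zero or more of a word character, then a digit; then one or more of a word character.
Since nothing is captured, `findall` lists the 1 matched substring directly.

['n10n10r6Qm']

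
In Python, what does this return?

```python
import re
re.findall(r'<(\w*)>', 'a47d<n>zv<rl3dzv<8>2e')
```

['n', '8']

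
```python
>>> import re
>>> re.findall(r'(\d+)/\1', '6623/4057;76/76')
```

A backreference is literal: `\1` must see the identical characters the first group matched.
Walking the string: at [10:15] match '76/76', group 1 = '76'.
Because there's exactly one group, `findall` drops the full match and keeps group 1 from the one hit.

['76']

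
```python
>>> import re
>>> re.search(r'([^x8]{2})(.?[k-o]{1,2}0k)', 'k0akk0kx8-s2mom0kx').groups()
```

('k0', 'akk0k')

The pattern matches exactly 2 of any character except [x8] (captured); then optionally any character, then 1 to 2 of a character in [k-o], then the literal '0k' (captured).
`re.search` tries every starting position until one works.
The match spans [0:7] → 'k0akk0k'.
Captured: group 1 = 'k0', group 2 = 'akk0k'.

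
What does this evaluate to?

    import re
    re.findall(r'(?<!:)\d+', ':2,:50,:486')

['0', '86']

Because the assertion is negative and zero-width, positions next to the forbidden text are skipped.
Scanning left to right: at [5:6] → '0'; at [9:11] → '86'.
Since nothing is captured, `findall` lists the 2 matched substrings directly.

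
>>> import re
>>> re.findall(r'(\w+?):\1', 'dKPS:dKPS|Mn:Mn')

['dKPS', 'Mn']

`\1` has to match the exact text group 1 already captured.
Matches: at [0:9] match 'dKPS:dKPS', group 1 = 'dKPS'; at [10:15] match 'Mn:Mn', group 1 = 'Mn'.
Because there's exactly one group, `findall` drops the full match and keeps group 1 from each hit.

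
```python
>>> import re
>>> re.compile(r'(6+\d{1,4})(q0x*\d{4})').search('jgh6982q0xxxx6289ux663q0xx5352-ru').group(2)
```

'q0xxxx6289'

Pattern: one or more of the literal '6', then 1 to 4 of a digit (captured); then the literal 'q0', then zero or more of a literal 'x', then exactly 4 of a digit (captured).
Unlike `match`, `search` isn't anchored — it looks for the pattern anywhere in the string.
The match spans [3:17] → '6982q0xxxx6289'.
Captured: group 1 = '6982', group 2 = 'q0xxxx6289'.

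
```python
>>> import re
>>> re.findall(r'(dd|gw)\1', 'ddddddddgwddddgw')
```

['dd', 'dd', 'dd']

`\1` is not a pattern — it's the concrete string captured by group 1, re-applied verbatim.
Matches: at [0:4] match 'dddd', group 1 = 'dd'; at [4:8] match 'dddd', group 1 = 'dd'; at [10:14] match 'dddd', group 1 = 'dd'.
Because there's exactly one group, `findall` drops the full match and keeps group 1 from each hit.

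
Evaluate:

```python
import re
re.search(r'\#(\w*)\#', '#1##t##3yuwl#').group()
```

'#1#'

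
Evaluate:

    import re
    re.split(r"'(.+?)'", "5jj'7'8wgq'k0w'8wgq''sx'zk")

['5jj', '7', '8wgq', 'k0w', '8wgq', "'sx", 'zk']

With a capturing group present, the delimiter's captured portion is kept in the result list.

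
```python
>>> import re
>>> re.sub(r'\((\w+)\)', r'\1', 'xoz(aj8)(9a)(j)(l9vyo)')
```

Matches: at [3:8] → '(aj8)'; at [8:12] → '(9a)'; at [12:15] → '(j)'; at [15:22] → '(l9vyo)'.
`\1` in the replacement pulls in group 1's text for each match.

'xozaj89ajl9vyo'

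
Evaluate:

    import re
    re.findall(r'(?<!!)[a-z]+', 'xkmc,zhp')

['xkmc', 'zhp']

A negative assertion filters positions out without eating any characters.
Walking the string: at [0:4] → 'xkmc'; at [5:8] → 'zhp'.
`findall` yields the raw match text (2 of them) because the pattern has no groups.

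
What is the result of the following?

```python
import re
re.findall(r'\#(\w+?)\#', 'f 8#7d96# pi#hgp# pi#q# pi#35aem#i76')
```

Because there's exactly one group, `findall` drops the full match and keeps group 1 from each hit.

['7d96', 'hgp', 'q', '35aem']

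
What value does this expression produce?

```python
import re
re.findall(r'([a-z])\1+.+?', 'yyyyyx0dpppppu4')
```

['y', 'p']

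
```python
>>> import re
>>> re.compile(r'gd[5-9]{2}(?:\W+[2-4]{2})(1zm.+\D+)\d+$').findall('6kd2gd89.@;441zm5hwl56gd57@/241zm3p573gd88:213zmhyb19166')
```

['1zm5hwl56gd57@/241zm3p573gd88:213zmhyb']

With a single group, `findall` returns only what that group captured — 1 item.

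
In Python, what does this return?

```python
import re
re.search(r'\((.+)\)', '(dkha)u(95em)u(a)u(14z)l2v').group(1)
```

'dkha)u(95em)u(a)u(14z'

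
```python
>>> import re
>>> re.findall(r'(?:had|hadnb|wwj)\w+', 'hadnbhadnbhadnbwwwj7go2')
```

['hadnbhadnbhadnbwwwj7go2']

Matches: at [0:23] → 'hadnbhadnbhadnbwwwj7go2'.
With no groups in the pattern, `findall` gives back each whole match — 1 here.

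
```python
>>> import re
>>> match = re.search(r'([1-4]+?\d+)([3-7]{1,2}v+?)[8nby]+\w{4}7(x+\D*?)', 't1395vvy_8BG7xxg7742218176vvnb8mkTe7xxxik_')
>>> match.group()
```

'1395vvy_8BG7xx'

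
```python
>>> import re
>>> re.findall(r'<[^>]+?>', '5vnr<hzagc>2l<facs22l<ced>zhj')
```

['<hzagc>', '<facs22l<ced>']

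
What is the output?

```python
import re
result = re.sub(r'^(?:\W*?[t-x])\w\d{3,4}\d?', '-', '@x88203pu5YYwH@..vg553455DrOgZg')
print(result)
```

The pattern matches anchored at the start of the string; then zero or more of a non-word character (lazy), then a character in [t-x] (non-capturing group); then a word character, then 3 to 4 of a digit, then optionally a digit.
Matches: at [0:7] → '@x88203'.
`sub` substitutes '-' at each match site.

-pu5YYwH@..vg553455DrOgZg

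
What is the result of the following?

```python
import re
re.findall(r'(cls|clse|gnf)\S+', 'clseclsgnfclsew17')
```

['cls']

`|` is ordered: at each position the engine commits to the first alternative that works.
`findall` collects group 1 from the one match (1 total).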